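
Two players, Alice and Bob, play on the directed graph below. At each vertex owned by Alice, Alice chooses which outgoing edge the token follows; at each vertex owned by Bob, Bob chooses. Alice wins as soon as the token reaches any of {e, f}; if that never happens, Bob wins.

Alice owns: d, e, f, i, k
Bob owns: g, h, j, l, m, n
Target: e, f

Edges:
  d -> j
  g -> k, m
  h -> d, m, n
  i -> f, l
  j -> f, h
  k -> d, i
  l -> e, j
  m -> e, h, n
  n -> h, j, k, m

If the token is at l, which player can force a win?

Bob

A0 = {e, f}
A1: add {i} — i (Alice) has i→f.
A2: add {k} — k (Alice) has k→i.
A3 = A2; e.g. d (Alice) has no edge into A2. Fixed point.
l never enters the attractor, so Bob can avoid the target forever.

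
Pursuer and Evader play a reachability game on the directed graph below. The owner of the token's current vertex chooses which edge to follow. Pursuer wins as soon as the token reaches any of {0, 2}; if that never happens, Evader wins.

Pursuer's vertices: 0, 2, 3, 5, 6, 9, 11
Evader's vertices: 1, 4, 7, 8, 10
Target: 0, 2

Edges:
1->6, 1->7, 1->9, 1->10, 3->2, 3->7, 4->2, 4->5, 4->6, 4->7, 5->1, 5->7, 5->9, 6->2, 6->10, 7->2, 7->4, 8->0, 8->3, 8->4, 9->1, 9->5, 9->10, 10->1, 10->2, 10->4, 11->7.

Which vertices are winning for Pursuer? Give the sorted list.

0, 2, 3, 6

A0 = {0, 2}
A1: add {3, 6} — 3 (Pursuer) has 3→2; 6 (Pursuer) has 6→2.
A2 = A1; e.g. 1 (Evader) can still go to 7. Fixed point.
Pursuer's winning region = {0, 2, 3, 6}.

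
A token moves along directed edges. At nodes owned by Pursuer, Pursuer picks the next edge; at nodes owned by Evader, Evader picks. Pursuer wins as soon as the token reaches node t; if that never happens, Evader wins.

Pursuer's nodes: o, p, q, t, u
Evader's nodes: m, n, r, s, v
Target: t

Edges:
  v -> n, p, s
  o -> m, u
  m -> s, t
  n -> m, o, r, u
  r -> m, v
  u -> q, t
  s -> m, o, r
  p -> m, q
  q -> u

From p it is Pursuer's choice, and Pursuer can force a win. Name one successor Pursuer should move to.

q

A0 = {t}
A1: add {u} — u (Pursuer) has u→t.
A2: add {o, q} — o (Pursuer) has o→u; q (Pursuer) has q→u.
A3: add {p} — p (Pursuer) has p→q.
A4 = A3; e.g. m (Evader) can still go to s. Fixed point.
From p, successor q is in the attractor (rank 2); the other successor m is not.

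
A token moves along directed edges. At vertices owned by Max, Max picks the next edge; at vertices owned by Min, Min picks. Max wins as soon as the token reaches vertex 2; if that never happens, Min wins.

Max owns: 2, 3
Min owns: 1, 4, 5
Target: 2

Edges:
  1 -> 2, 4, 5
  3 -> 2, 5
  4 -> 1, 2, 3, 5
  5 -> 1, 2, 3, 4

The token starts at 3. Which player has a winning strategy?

Max

A0 = {2}
A1: add {3} — 3 (Max) has 3→2.
A2 = A1; e.g. 1 (Min) can still go to 4. Fixed point.
3 ∈ A1, so Max can force the target.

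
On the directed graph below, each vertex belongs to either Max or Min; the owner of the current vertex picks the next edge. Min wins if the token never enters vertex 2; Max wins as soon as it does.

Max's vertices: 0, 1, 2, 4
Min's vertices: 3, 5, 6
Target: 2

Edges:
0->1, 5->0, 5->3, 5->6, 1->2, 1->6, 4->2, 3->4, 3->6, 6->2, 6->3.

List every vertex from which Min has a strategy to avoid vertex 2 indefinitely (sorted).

3, 5, 6

A0 = {2}
A1: add {1, 4} — 1 (Max) has 1→2; 4 (Max) has 4→2.
A2: add {0} — 0 (Max) has 0→1.
A3 = A2; e.g. 3 (Min) can still go to 6. Fixed point.
Max's attractor = {0, 1, 2, 4}; Min avoids the target exactly from the complement.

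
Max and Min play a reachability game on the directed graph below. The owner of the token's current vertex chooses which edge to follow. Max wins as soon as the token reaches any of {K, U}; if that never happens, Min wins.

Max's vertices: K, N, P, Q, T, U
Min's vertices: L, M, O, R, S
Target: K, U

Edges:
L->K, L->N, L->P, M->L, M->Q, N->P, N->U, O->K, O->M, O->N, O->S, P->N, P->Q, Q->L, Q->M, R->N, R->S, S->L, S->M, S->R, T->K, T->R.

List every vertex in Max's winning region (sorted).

A0 = {K, U}
A1: add {N, T} — N (Max) has N→U; T (Max) has T→K.
A2: add {P} — P (Max) has P→N.
A3: add {L} — L (Min): all of {K, N, P} already in.
A4: add {Q} — Q (Max) has Q→L.
A5: add {M} — M (Min): all of {L, Q} already in.
A6 = A5; e.g. O (Min) can still go to S. Fixed point.
Max's winning region = {K, L, M, N, P, Q, T, U}.

K, L, M, N, P, Q, T, U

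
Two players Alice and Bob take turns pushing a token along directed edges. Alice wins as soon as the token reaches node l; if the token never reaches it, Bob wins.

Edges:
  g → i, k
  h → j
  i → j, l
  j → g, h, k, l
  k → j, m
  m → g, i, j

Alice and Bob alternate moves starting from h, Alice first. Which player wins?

Track states (vertex, player-to-move).
A0 = {(l,Alice), (l,Bob)}
A1: add {(i,Alice), (j,Alice)}.
A2: add {(h,Bob), (i,Bob)}.
A3: add {(g,Alice), (m,Alice)}.
A4: add {(k,Bob), (m,Bob)}.
A5: add {(k,Alice)}.
A6: add {(g,Bob)}.
A7 = A6; e.g. (h,Alice) stays out. (h,Alice) never enters ⇒ Bob avoids the target.

Bob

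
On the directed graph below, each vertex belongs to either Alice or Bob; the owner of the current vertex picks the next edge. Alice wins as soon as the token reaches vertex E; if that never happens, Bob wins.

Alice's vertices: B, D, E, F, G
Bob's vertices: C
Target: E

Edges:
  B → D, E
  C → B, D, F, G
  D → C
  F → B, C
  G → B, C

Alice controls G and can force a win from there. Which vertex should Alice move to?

B

A0 = {E}
A1: add {B} — B (Alice) has B→E.
A2: add {F, G} — F (Alice) has F→B; G (Alice) has G→B.
A3 = A2; e.g. C (Bob) can still go to D. Fixed point.
From G, successor B is in the attractor (rank 1); the other successor C is not.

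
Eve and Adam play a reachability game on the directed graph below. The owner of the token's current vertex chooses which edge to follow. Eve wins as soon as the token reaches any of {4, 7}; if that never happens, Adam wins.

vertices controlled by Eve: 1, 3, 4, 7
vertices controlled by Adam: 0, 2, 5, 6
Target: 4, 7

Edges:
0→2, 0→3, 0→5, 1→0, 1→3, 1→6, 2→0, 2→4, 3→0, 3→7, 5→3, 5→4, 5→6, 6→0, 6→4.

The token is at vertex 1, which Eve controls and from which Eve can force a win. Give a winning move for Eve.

A0 = {4, 7}
A1: add {3} — 3 (Eve) has 3→7.
A2: add {1} — 1 (Eve) has 1→3.
A3 = A2; e.g. 0 (Adam) can still go to 2. Fixed point.
From 1, successor 3 is in the attractor (rank 1); the other successors 0, 6 are not.

3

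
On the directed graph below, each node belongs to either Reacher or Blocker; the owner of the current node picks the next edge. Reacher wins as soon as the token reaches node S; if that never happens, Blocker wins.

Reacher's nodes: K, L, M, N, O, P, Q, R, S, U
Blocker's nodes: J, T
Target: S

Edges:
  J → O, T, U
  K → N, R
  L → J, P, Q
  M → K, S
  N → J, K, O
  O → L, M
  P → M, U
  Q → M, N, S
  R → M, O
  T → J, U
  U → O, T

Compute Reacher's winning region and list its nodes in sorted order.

K, L, M, N, O, P, Q, R, S, U

A0 = {S}
A1: add {M, Q} — M (Reacher) has M→S; Q (Reacher) has Q→S.
A2: add {L, O, P, R} — L (Reacher) has L→Q; O (Reacher) has O→M; P (Reacher) has P→M; R (Reacher) has R→M.
A3: add {K, N, U} — K (Reacher) has K→R; N (Reacher) has N→O; U (Reacher) has U→O.
A4 = A3; e.g. J (Blocker) can still go to T. Fixed point.
Reacher's winning region = {K, L, M, N, O, P, Q, R, S, U}.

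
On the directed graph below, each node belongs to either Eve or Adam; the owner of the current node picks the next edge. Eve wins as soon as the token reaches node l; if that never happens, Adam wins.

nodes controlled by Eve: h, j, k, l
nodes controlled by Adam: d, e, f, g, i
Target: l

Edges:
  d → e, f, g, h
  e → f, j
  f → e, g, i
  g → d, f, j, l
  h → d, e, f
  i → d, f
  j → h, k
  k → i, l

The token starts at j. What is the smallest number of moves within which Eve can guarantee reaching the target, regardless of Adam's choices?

2

A0 = {l}
A1: add {k} — k (Eve) has k→l.
A2: add {j} — j (Eve) has j→k.
A3 = A2; e.g. d (Adam) can still go to e. Fixed point.
j enters the attractor at level 2, so Eve can force the target in 2 moves from there.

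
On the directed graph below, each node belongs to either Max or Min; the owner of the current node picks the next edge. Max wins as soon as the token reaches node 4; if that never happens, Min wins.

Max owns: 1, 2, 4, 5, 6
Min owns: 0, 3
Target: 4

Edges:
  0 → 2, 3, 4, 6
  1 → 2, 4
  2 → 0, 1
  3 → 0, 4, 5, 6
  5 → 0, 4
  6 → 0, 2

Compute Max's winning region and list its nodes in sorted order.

1, 2, 4, 5, 6

A0 = {4}
A1: add {1, 5} — 1 (Max) has 1→4; 5 (Max) has 5→4.
A2: add {2} — 2 (Max) has 2→1.
A3: add {6} — 6 (Max) has 6→2.
A4 = A3; e.g. 0 (Min) can still go to 3. Fixed point.
Max's winning region = {1, 2, 4, 5, 6}.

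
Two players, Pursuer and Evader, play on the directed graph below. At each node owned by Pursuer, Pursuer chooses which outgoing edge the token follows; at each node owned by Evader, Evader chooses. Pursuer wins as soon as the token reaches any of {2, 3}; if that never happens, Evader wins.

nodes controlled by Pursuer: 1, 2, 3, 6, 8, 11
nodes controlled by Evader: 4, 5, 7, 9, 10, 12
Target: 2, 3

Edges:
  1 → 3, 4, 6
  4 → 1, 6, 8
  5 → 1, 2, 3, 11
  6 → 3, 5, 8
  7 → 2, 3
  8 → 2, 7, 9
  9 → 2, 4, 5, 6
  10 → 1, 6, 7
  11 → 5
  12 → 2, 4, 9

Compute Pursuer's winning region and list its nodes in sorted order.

A0 = {2, 3}
A1: add {1, 6, 7, 8} — 1 (Pursuer) has 1→3; 6 (Pursuer) has 6→3; 7 (Evader): all of {2, 3} already in; 8 (Pursuer) has 8→2.
A2: add {4, 10} — 4 (Evader): all of {1, 6, 8} already in; 10 (Evader): all of {1, 6, 7} already in.
A3 = A2; e.g. 5 (Evader) can still go to 11. Fixed point.
Pursuer's winning region = {1, 2, 3, 4, 6, 7, 8, 10}.

1, 2, 3, 4, 6, 7, 8, 10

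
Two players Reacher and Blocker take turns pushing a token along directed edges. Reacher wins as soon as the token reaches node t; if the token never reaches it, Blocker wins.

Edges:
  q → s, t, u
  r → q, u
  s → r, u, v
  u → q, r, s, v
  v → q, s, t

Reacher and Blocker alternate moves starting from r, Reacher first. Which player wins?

Track states (vertex, player-to-move).
A0 = {(t,Reacher), (t,Blocker)}
A1: add {(q,Reacher), (v,Reacher)}.
A2 = A1; e.g. (q,Blocker) stays out. (r,Reacher) never enters ⇒ Blocker avoids the target.

Blocker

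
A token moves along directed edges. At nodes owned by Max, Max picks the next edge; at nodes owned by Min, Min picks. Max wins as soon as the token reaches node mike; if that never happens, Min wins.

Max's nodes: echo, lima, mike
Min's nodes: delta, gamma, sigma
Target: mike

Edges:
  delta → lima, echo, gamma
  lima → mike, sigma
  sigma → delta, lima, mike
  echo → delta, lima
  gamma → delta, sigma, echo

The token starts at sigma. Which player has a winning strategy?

A0 = {mike}
A1: add {lima} — lima (Max) has lima→mike.
A2: add {echo} — echo (Max) has echo→lima.
A3 = A2; e.g. delta (Min) can still go to gamma. Fixed point.
sigma never enters the attractor, so Min can avoid the target forever.

Min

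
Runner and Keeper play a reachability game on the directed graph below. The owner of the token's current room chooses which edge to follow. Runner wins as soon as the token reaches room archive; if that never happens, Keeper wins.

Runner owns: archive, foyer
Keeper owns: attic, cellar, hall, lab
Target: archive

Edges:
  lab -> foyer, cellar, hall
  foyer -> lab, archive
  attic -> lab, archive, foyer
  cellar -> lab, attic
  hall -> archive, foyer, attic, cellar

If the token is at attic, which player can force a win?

A0 = {archive}
A1: add {foyer} — foyer (Runner) has foyer→archive.
A2 = A1; e.g. lab (Keeper) can still go to cellar. Fixed point.
attic never enters the attractor, so Keeper can avoid the target forever.

Keeper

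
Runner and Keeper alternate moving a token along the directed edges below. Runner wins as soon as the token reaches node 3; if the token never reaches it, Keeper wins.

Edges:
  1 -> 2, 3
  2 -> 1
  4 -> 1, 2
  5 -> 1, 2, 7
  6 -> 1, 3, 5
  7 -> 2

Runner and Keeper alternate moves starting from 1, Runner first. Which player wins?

Runner

Track states (vertex, player-to-move).
A0 = {(3,Runner), (3,Keeper)}
A1: add {(1,Runner), (6,Runner)}.
(1,Runner) ∈ A1 ⇒ Runner forces the target.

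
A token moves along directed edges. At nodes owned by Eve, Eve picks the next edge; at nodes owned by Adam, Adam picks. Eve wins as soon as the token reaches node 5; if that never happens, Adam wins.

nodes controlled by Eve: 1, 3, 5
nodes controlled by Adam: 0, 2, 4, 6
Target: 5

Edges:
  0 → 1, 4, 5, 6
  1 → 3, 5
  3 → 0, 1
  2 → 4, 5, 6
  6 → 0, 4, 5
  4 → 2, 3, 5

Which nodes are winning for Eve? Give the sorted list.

A0 = {5}
A1: add {1} — 1 (Eve) has 1→5.
A2: add {3} — 3 (Eve) has 3→1.
A3 = A2; e.g. 0 (Adam) can still go to 4. Fixed point.
Eve's winning region = {1, 3, 5}.

1, 3, 5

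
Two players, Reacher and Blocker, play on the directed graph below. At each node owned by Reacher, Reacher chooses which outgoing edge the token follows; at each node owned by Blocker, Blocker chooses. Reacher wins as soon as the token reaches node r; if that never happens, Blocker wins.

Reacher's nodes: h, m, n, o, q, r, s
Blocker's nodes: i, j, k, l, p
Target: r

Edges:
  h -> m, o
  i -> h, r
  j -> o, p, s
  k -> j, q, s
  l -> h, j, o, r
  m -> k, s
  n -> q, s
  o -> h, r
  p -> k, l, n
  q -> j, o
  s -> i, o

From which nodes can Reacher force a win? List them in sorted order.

A0 = {r}
A1: add {o} — o (Reacher) has o→r.
A2: add {h, q, s} — h (Reacher) has h→o; q (Reacher) has q→o; s (Reacher) has s→o.
A3: add {i, m, n} — i (Blocker): all of {h, r} already in; m (Reacher) has m→s; n (Reacher) has n→q.
A4 = A3; e.g. j (Blocker) can still go to p. Fixed point.
Reacher's winning region = {h, i, m, n, o, q, r, s}.

h, i, m, n, o, q, r, s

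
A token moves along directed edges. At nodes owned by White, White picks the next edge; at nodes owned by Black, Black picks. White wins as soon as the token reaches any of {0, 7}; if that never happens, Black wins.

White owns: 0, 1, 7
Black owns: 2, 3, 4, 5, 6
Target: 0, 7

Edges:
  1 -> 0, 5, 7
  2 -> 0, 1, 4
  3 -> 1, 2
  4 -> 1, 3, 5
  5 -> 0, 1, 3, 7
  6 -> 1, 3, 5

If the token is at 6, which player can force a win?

Black

A0 = {0, 7}
A1: add {1} — 1 (White) has 1→0.
A2 = A1; e.g. 2 (Black) can still go to 4. Fixed point.
6 never enters the attractor, so Black can avoid the target forever.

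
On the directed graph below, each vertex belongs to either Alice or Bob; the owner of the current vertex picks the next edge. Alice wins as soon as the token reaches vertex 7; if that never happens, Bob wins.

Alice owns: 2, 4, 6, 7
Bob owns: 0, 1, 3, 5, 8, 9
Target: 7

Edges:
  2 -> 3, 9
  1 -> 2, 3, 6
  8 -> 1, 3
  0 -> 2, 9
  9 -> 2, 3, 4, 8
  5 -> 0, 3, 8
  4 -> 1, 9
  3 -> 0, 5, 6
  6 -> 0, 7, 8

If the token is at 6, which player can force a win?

A0 = {7}
A1: add {6} — 6 (Alice) has 6→7.
A2 = A1; e.g. 0 (Bob) can still go to 2. Fixed point.
6 ∈ A1, so Alice can force the target.

Alice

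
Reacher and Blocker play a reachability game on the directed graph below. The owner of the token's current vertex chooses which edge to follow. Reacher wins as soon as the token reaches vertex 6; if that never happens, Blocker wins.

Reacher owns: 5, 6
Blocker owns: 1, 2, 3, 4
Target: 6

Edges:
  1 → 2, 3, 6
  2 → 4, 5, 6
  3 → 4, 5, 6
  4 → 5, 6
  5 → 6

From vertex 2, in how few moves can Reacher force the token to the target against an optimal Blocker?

A0 = {6}
A1: add {5} — 5 (Reacher) has 5→6.
A2: add {4} — 4 (Blocker): all of {5, 6} already in.
A3: add {2, 3} — 2 (Blocker): all of {4, 5, 6} already in; 3 (Blocker): all of {4, 5, 6} already in.
2 enters the attractor at level 3, so Reacher can force the target in 3 moves from there.

3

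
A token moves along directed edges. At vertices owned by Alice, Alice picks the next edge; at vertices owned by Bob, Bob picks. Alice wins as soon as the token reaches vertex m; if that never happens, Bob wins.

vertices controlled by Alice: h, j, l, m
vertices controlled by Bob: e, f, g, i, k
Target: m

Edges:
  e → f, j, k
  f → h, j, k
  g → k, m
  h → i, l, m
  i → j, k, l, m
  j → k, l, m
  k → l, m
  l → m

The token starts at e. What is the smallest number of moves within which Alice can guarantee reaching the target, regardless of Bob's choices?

4

A0 = {m}
A1: add {h, j, l} — h (Alice) has h→m; j (Alice) has j→m; l (Alice) has l→m.
A2: add {k} — k (Bob): all of {l, m} already in.
A3: add {f, g, i} — f (Bob): all of {h, j, k} already in; g (Bob): all of {k, m} already in; i (Bob): all of {j, k, l, m} already in.
A4: add {e} — e (Bob): all of {f, j, k} already in.
A4 = all vertices. Fixed point.
e enters the attractor at level 4, so Alice can force the target in 4 moves from there.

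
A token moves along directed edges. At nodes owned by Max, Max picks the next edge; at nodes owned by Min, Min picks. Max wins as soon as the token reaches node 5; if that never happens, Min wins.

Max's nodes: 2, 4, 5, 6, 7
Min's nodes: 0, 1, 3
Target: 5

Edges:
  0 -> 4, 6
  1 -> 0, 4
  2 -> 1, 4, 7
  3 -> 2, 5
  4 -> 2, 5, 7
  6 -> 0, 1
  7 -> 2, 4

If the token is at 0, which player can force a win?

A0 = {5}
A1: add {4} — 4 (Max) has 4→5.
A2: add {2, 7} — 2 (Max) has 2→4; 7 (Max) has 7→4.
A3: add {3} — 3 (Min): all of {2, 5} already in.
A4 = A3; e.g. 0 (Min) can still go to 6. Fixed point.
0 never enters the attractor, so Min can avoid the target forever.

Min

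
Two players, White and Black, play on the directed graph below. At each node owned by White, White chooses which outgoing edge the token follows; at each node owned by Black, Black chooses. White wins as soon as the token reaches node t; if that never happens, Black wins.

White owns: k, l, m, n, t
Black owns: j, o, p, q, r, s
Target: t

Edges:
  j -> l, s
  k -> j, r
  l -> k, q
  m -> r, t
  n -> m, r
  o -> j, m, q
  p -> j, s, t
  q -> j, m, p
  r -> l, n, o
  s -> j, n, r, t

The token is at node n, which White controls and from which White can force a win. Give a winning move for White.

m

A0 = {t}
A1: add {m} — m (White) has m→t.
A2: add {n} — n (White) has n→m.
A3 = A2; e.g. j (Black) can still go to l. Fixed point.
From n, successor m is in the attractor (rank 1); the other successor r is not.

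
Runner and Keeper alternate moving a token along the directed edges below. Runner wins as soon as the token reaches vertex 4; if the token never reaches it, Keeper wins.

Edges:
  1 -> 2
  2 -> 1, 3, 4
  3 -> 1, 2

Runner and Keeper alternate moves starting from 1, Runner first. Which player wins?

Keeper

Track states (vertex, player-to-move).
A0 = {(4,Runner), (4,Keeper)}
A1: add {(2,Runner)}.
A2: add {(1,Keeper)}.
A3: add {(3,Runner)}.
A4 = A3; e.g. (1,Runner) stays out. (1,Runner) never enters ⇒ Keeper avoids the target.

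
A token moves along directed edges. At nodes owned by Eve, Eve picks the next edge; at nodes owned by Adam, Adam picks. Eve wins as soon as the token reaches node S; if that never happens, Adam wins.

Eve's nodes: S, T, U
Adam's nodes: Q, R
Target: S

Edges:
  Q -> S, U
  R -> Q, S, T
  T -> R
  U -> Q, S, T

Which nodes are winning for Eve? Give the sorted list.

Q, S, U

A0 = {S}
A1: add {U} — U (Eve) has U→S.
A2: add {Q} — Q (Adam): all of {S, U} already in.
A3 = A2; e.g. R (Adam) can still go to T. Fixed point.
Eve's winning region = {Q, S, U}.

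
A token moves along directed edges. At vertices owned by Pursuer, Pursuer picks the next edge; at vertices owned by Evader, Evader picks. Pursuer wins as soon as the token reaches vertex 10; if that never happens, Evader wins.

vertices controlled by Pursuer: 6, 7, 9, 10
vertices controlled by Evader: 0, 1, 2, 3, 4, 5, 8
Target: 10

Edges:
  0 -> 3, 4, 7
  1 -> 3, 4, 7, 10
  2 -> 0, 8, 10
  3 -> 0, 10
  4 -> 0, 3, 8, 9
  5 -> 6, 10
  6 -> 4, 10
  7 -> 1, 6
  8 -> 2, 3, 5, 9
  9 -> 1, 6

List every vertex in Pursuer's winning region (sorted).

5, 6, 7, 9, 10

A0 = {10}
A1: add {6} — 6 (Pursuer) has 6→10.
A2: add {5, 7, 9} — 5 (Evader): all of {6, 10} already in; 7 (Pursuer) has 7→6; 9 (Pursuer) has 9→6.
A3 = A2; e.g. 0 (Evader) can still go to 3. Fixed point.
Pursuer's winning region = {5, 6, 7, 9, 10}.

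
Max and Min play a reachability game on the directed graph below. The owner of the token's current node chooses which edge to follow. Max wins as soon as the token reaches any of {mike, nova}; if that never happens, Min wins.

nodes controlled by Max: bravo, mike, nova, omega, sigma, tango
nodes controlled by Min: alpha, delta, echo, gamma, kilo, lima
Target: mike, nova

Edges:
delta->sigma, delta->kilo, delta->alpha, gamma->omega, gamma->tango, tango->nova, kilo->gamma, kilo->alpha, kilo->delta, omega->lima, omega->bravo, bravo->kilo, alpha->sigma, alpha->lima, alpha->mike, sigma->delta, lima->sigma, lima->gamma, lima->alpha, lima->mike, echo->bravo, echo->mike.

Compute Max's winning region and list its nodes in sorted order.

mike, nova, tango

A0 = {mike, nova}
A1: add {tango} — tango (Max) has tango→nova.
A2 = A1; e.g. sigma (Max) has no edge into A1. Fixed point.
Max's winning region = {mike, nova, tango}.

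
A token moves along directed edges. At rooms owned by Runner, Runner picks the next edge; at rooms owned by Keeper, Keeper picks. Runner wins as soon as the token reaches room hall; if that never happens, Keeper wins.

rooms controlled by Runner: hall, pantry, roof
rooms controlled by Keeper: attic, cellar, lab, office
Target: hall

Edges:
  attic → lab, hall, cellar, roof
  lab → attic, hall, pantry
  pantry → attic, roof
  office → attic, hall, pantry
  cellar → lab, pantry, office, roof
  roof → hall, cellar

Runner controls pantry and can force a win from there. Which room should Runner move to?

A0 = {hall}
A1: add {roof} — roof (Runner) has roof→hall.
A2: add {pantry} — pantry (Runner) has pantry→roof.
A3 = A2; e.g. lab (Keeper) can still go to attic. Fixed point.
From pantry, successor roof is in the attractor (rank 1); the other successor attic is not.

roof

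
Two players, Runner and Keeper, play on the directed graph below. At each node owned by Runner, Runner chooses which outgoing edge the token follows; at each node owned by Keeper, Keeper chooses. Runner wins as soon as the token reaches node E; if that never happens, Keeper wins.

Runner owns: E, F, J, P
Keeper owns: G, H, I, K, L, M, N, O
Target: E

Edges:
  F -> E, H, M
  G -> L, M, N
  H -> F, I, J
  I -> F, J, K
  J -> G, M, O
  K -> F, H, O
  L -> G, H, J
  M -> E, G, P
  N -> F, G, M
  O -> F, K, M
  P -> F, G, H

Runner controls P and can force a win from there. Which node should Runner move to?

F

A0 = {E}
A1: add {F} — F (Runner) has F→E.
A2: add {P} — P (Runner) has P→F.
A3 = A2; e.g. G (Keeper) can still go to L. Fixed point.
From P, successor F is in the attractor (rank 1); the other successors G, H are not.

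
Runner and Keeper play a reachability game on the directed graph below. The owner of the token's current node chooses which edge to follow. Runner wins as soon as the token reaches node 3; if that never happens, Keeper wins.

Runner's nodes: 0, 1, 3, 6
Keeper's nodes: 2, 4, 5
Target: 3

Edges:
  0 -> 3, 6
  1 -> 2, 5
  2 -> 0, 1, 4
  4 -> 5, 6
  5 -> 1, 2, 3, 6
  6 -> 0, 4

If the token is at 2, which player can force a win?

Keeper

A0 = {3}
A1: add {0} — 0 (Runner) has 0→3.
A2: add {6} — 6 (Runner) has 6→0.
A3 = A2; e.g. 1 (Runner) has no edge into A2. Fixed point.
2 never enters the attractor, so Keeper can avoid the target forever.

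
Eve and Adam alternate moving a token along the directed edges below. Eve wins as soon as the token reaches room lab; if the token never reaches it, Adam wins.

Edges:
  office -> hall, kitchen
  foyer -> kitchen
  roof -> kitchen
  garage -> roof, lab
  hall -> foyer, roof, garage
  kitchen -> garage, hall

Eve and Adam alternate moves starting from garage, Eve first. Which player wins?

Eve

Track states (vertex, player-to-move).
A0 = {(lab,Eve), (lab,Adam)}
A1: add {(garage,Eve)}.
(garage,Eve) ∈ A1 ⇒ Eve forces the target.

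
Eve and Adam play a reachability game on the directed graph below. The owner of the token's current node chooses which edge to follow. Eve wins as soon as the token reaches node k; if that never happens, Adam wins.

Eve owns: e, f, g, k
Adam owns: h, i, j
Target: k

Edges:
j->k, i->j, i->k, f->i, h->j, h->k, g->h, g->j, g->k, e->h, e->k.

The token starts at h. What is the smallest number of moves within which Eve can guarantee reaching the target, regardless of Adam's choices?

A0 = {k}
A1: add {e, g, j} — e (Eve) has e→k; g (Eve) has g→k; j (Adam): all of {k} already in.
A2: add {h, i} — h (Adam): all of {j, k} already in; i (Adam): all of {j, k} already in.
h enters the attractor at level 2, so Eve can force the target in 2 moves from there.

2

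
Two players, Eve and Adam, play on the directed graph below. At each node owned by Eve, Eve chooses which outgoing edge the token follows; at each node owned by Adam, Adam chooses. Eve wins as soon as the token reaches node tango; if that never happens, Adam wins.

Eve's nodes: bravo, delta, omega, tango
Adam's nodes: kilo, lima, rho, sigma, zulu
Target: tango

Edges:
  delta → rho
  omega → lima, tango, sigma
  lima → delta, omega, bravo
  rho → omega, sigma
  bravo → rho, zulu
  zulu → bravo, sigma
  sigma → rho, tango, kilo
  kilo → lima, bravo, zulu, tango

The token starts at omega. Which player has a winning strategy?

A0 = {tango}
A1: add {omega} — omega (Eve) has omega→tango.
A2 = A1; e.g. delta (Eve) has no edge into A1. Fixed point.
omega ∈ A1, so Eve can force the target.

Eve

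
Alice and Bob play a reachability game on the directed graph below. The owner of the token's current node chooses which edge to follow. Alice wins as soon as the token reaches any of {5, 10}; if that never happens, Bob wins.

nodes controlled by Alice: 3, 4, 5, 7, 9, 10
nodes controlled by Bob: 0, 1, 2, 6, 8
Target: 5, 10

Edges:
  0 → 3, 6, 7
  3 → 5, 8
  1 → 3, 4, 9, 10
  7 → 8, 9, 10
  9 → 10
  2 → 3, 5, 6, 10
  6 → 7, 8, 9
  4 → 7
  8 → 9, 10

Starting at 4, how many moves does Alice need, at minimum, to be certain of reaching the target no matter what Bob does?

2

A0 = {5, 10}
A1: add {3, 7, 9} — 3 (Alice) has 3→5; 7 (Alice) has 7→10; 9 (Alice) has 9→10.
A2: add {4, 8} — 4 (Alice) has 4→7; 8 (Bob): all of {9, 10} already in.
4 enters the attractor at level 2, so Alice can force the target in 2 moves from there.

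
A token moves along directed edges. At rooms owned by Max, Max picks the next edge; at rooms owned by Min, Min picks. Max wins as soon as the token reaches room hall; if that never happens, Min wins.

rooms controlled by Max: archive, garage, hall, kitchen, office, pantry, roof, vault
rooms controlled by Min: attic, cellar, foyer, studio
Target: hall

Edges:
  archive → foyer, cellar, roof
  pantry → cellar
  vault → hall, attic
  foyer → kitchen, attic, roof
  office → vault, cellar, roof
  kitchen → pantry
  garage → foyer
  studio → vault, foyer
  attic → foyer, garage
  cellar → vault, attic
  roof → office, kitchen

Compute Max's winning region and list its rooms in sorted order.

A0 = {hall}
A1: add {vault} — vault (Max) has vault→hall.
A2: add {office} — office (Max) has office→vault.
A3: add {roof} — roof (Max) has roof→office.
A4: add {archive} — archive (Max) has archive→roof.
A5 = A4; e.g. pantry (Max) has no edge into A4. Fixed point.
Max's winning region = {archive, hall, office, roof, vault}.

archive, hall, office, roof, vault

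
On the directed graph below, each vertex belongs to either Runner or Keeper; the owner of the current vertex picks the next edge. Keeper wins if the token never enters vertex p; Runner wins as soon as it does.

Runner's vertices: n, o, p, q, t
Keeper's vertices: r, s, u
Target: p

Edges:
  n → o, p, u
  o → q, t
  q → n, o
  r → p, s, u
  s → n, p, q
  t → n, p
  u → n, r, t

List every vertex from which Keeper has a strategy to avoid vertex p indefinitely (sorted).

A0 = {p}
A1: add {n, t} — n (Runner) has n→p; t (Runner) has t→p.
A2: add {o, q} — o (Runner) has o→t; q (Runner) has q→n.
A3: add {s} — s (Keeper): all of {n, p, q} already in.
A4 = A3; e.g. r (Keeper) can still go to u. Fixed point.
Runner's attractor = {n, o, p, q, s, t}; Keeper avoids the target exactly from the complement.

r, u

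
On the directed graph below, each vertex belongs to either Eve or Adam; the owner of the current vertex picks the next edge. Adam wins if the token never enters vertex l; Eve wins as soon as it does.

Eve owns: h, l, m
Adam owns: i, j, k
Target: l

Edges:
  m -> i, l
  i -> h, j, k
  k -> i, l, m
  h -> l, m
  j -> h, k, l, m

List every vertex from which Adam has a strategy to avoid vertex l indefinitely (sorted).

A0 = {l}
A1: add {h, m} — h (Eve) has h→l; m (Eve) has m→l.
A2 = A1; e.g. i (Adam) can still go to j. Fixed point.
Eve's attractor = {h, l, m}; Adam avoids the target exactly from the complement.

i, j, k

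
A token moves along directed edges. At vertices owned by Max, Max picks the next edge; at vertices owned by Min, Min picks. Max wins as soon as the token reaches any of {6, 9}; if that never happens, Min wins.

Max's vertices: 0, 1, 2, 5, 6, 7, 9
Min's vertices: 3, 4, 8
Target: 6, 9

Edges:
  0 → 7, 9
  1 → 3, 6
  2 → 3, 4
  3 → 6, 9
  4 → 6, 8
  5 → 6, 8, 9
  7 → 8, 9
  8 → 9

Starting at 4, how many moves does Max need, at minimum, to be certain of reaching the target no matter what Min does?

A0 = {6, 9}
A1: add {0, 1, 3, 5, 7, 8} — 0 (Max) has 0→9; 1 (Max) has 1→6; 3 (Min): all of {6, 9} already in; 5 (Max) has 5→6; 7 (Max) has 7→9; 8 (Min): all of {9} already in.
A2: add {2, 4} — 2 (Max) has 2→3; 4 (Min): all of {6, 8} already in.
A2 = all vertices. Fixed point.
4 enters the attractor at level 2, so Max can force the target in 2 moves from there.

2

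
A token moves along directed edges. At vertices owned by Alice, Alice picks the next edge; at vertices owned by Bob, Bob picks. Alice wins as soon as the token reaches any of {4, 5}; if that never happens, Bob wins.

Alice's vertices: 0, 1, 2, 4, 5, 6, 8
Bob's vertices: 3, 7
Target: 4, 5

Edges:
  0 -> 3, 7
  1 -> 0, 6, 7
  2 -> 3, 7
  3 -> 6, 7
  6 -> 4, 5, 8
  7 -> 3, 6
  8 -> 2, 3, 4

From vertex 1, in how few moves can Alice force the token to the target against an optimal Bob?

2

A0 = {4, 5}
A1: add {6, 8} — 6 (Alice) has 6→4; 8 (Alice) has 8→4.
A2: add {1} — 1 (Alice) has 1→6.
A3 = A2; e.g. 0 (Alice) has no edge into A2. Fixed point.
1 enters the attractor at level 2, so Alice can force the target in 2 moves from there.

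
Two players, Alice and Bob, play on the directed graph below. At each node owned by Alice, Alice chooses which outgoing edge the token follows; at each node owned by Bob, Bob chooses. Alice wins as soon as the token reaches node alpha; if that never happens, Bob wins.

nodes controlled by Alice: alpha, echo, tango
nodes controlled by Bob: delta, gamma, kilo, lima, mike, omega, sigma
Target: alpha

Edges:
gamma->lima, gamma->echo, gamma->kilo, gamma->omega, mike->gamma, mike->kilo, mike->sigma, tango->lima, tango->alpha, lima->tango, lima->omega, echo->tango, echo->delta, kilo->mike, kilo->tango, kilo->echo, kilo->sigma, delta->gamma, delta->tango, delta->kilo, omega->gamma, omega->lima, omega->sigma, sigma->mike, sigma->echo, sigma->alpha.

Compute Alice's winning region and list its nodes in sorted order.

alpha, echo, tango

A0 = {alpha}
A1: add {tango} — tango (Alice) has tango→alpha.
A2: add {echo} — echo (Alice) has echo→tango.
A3 = A2; e.g. gamma (Bob) can still go to lima. Fixed point.
Alice's winning region = {alpha, echo, tango}.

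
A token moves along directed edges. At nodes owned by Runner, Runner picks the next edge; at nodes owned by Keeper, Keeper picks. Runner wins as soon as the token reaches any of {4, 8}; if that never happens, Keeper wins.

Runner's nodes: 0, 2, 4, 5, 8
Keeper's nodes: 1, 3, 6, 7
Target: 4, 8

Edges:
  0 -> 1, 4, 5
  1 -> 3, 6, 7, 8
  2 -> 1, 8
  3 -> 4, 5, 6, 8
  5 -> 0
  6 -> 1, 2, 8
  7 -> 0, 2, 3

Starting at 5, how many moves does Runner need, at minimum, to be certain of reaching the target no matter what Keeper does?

A0 = {4, 8}
A1: add {0, 2} — 0 (Runner) has 0→4; 2 (Runner) has 2→8.
A2: add {5} — 5 (Runner) has 5→0.
A3 = A2; e.g. 1 (Keeper) can still go to 3. Fixed point.
5 enters the attractor at level 2, so Runner can force the target in 2 moves from there.

2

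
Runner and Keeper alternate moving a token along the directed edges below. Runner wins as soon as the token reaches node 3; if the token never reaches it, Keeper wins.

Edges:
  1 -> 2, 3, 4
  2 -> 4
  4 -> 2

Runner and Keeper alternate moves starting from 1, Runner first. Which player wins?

Runner

Track states (vertex, player-to-move).
A0 = {(3,Runner), (3,Keeper)}
A1: add {(1,Runner)}.
(1,Runner) ∈ A1 ⇒ Runner forces the target.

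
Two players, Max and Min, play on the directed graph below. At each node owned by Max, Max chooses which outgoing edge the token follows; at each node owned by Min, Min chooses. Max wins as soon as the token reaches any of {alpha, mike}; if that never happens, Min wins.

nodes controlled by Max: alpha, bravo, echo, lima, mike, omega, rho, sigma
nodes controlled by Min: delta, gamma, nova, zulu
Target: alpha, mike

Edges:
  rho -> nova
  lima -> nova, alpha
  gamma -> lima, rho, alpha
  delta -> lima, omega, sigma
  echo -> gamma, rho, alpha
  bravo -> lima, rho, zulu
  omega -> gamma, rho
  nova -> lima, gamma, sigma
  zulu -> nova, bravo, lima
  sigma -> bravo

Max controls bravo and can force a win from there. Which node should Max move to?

lima

A0 = {alpha, mike}
A1: add {echo, lima} — lima (Max) has lima→alpha; echo (Max) has echo→alpha.
A2: add {bravo} — bravo (Max) has bravo→lima.
A3: add {sigma} — sigma (Max) has sigma→bravo.
A4 = A3; e.g. nova (Min) can still go to gamma. Fixed point.
From bravo, successor lima is in the attractor (rank 1); the other successors rho, zulu are not.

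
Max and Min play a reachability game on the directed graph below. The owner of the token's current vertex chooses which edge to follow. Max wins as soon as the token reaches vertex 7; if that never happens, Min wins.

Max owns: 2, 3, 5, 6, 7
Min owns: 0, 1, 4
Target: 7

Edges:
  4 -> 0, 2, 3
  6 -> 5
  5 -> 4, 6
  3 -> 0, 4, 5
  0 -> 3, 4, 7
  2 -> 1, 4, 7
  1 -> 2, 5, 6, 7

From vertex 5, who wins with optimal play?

A0 = {7}
A1: add {2} — 2 (Max) has 2→7.
A2 = A1; e.g. 0 (Min) can still go to 3. Fixed point.
5 never enters the attractor, so Min can avoid the target forever.

Min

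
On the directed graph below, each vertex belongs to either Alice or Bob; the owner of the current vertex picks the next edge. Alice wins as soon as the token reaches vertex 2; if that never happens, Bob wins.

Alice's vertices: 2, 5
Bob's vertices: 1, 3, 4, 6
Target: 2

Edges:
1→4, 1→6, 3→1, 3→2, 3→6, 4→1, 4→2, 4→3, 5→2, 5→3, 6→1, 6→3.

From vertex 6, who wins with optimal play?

A0 = {2}
A1: add {5} — 5 (Alice) has 5→2.
A2 = A1; e.g. 1 (Bob) can still go to 4. Fixed point.
6 never enters the attractor, so Bob can avoid the target forever.

Bob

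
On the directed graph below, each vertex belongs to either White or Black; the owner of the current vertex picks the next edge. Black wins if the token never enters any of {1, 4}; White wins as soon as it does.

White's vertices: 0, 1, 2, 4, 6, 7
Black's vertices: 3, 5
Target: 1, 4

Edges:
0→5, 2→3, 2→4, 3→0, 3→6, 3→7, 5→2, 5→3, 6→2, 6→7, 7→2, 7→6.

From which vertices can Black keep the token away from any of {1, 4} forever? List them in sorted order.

0, 3, 5

A0 = {1, 4}
A1: add {2} — 2 (White) has 2→4.
A2: add {6, 7} — 6 (White) has 6→2; 7 (White) has 7→2.
A3 = A2; e.g. 0 (White) has no edge into A2. Fixed point.
White's attractor = {1, 2, 4, 6, 7}; Black avoids the target exactly from the complement.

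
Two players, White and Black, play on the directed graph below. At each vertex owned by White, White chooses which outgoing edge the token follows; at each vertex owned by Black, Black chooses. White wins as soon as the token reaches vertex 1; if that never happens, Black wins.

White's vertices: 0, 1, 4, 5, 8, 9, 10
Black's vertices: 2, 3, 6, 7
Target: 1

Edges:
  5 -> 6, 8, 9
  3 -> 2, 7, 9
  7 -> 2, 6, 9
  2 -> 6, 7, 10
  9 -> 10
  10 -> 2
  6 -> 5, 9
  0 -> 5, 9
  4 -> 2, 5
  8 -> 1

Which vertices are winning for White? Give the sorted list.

0, 1, 4, 5, 8

A0 = {1}
A1: add {8} — 8 (White) has 8→1.
A2: add {5} — 5 (White) has 5→8.
A3: add {0, 4} — 0 (White) has 0→5; 4 (White) has 4→5.
A4 = A3; e.g. 2 (Black) can still go to 6. Fixed point.
White's winning region = {0, 1, 4, 5, 8}.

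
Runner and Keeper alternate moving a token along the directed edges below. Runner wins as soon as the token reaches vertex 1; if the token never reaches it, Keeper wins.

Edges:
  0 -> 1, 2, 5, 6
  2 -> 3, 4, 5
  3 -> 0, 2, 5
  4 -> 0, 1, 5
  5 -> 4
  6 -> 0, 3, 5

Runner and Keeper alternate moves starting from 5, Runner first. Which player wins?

Keeper

Track states (vertex, player-to-move).
A0 = {(1,Runner), (1,Keeper)}
A1: add {(0,Runner), (4,Runner)}.
A2: add {(5,Keeper)}.
A3: add {(2,Runner), (3,Runner), (6,Runner)}.
A4 = A3; e.g. (0,Keeper) stays out. (5,Runner) never enters ⇒ Keeper avoids the target.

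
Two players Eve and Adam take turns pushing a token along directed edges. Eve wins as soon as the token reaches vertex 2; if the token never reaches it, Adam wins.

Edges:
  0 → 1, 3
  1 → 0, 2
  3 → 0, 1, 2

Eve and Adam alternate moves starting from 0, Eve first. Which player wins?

Track states (vertex, player-to-move).
A0 = {(2,Eve), (2,Adam)}
A1: add {(1,Eve), (3,Eve)}.
A2: add {(0,Adam)}.
A3 = A2; e.g. (0,Eve) stays out. (0,Eve) never enters ⇒ Adam avoids the target.

Adam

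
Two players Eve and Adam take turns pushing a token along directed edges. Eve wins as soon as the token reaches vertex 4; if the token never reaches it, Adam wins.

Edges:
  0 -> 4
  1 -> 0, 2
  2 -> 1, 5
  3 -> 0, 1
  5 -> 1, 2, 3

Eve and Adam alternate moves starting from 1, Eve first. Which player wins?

Track states (vertex, player-to-move).
A0 = {(4,Eve), (4,Adam)}
A1: add {(0,Eve), (0,Adam)}.
A2: add {(1,Eve), (3,Eve)}.
(1,Eve) ∈ A2 ⇒ Eve forces the target.

Eve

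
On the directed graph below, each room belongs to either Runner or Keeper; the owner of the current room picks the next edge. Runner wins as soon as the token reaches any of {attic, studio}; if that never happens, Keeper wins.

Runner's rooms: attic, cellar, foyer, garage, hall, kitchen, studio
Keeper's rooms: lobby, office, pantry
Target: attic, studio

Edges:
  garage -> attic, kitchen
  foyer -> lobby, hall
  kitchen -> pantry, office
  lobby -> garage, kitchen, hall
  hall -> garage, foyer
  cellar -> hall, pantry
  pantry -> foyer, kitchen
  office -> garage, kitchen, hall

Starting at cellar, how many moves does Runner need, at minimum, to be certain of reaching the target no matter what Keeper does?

A0 = {attic, studio}
A1: add {garage} — garage (Runner) has garage→attic.
A2: add {hall} — hall (Runner) has hall→garage.
A3: add {cellar, foyer} — foyer (Runner) has foyer→hall; cellar (Runner) has cellar→hall.
A4 = A3; e.g. kitchen (Runner) has no edge into A3. Fixed point.
cellar enters the attractor at level 3, so Runner can force the target in 3 moves from there.

3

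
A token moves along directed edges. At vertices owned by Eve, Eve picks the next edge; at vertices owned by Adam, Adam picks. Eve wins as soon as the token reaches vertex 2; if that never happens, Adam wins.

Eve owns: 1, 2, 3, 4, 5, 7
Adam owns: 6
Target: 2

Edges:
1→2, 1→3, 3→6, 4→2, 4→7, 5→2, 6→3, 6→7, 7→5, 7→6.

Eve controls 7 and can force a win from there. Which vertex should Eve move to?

A0 = {2}
A1: add {1, 4, 5} — 1 (Eve) has 1→2; 4 (Eve) has 4→2; 5 (Eve) has 5→2.
A2: add {7} — 7 (Eve) has 7→5.
A3 = A2; e.g. 3 (Eve) has no edge into A2. Fixed point.
From 7, successor 5 is in the attractor (rank 1); the other successor 6 is not.

5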